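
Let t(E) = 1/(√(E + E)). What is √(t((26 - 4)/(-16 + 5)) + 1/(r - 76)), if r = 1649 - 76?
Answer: √(5988 - 4482018*I)/2994 ≈ 0.50033 - 0.49967*I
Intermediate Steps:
t(E) = √2/(2*√E) (t(E) = 1/(√(2*E)) = 1/(√2*√E) = √2/(2*√E))
r = 1573
√(t((26 - 4)/(-16 + 5)) + 1/(r - 76)) = √(√2/(2*√((26 - 4)/(-16 + 5))) + 1/(1573 - 76)) = √(√2/(2*√(22/(-11))) + 1/1497) = √(√2/(2*√(22*(-1/11))) + 1/1497) = √(√2/(2*√(-2)) + 1/1497) = √(√2*(-I*√2/2)/2 + 1/1497) = √(-I/2 + 1/1497) = √(1/1497 - I/2)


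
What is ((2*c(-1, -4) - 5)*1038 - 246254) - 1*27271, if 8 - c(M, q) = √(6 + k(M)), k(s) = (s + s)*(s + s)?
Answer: -262107 - 2076*√10 ≈ -2.6867e+5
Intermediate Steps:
k(s) = 4*s² (k(s) = (2*s)*(2*s) = 4*s²)
c(M, q) = 8 - √(6 + 4*M²)
((2*c(-1, -4) - 5)*1038 - 246254) - 1*27271 = ((2*(8 - √(6 + 4*(-1)²)) - 5)*1038 - 246254) - 1*27271 = ((2*(8 - √(6 + 4*1)) - 5)*1038 - 246254) - 27271 = ((2*(8 - √(6 + 4)) - 5)*1038 - 246254) - 27271 = ((2*(8 - √10) - 5)*1038 - 246254) - 27271 = (((16 - 2*√10) - 5)*1038 - 246254) - 27271 = ((11 - 2*√10)*1038 - 246254) - 27271 = ((11418 - 2076*√10) - 246254) - 27271 = (-234836 - 2076*√10) - 27271 = -262107 - 2076*√10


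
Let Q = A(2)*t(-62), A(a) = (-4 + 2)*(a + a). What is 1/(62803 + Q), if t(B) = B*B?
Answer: 1/32051 ≈ 3.1200e-5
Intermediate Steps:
A(a) = -4*a
t(B) = B²
Q = -30752 (Q = -4*2*(-62)² = -8*3844 = -30752)
1/(62803 + Q) = 1/(62803 - 30752) = 1/32051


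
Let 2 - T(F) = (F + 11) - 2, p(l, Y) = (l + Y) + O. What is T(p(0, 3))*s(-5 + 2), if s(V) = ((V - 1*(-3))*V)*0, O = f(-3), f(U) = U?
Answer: 0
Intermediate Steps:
O = -3
p(l, Y) = -3 + Y + l (p(l, Y) = (l + Y) - 3 = (Y + l) - 3 = -3 + Y + l)
T(F) = -7 - F (T(F) = 2 - ((F + 11) - 2) = 2 - ((11 + F) - 2) = 2 - (9 + F) = 2 + (-9 - F) = -7 - F)
s(V) = 0 (s(V) = ((V + 3)*V)*0 = ((3 + V)*V)*0 = (V*(3 + V))*0 = 0)
T(p(0, 3))*s(-5 + 2) = (-7 - (-3 + 3 + 0))*0 = (-7 - 1*0)*0 = (-7 + 0)*0 = -7*0 = 0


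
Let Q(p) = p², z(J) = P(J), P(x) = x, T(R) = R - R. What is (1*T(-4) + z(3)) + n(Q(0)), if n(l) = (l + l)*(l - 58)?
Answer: 3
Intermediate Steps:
T(R) = 0
z(J) = J
n(l) = 2*l*(-58 + l) (n(l) = (2*l)*(-58 + l) = 2*l*(-58 + l))
(1*T(-4) + z(3)) + n(Q(0)) = (1*0 + 3) + 2*0²*(-58 + 0²) = (0 + 3) + 2*0*(-58 + 0) = 3 + 2*0*(-58) = 3 + 0 = 3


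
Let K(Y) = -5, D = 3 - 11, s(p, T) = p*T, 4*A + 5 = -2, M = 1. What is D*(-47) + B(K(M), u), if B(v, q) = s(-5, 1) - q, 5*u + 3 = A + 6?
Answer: 1483/4 ≈ 370.75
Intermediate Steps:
A = -7/4 (A = -5/4 + (¼)*(-2) = -5/4 - ½ = -7/4 ≈ -1.7500)
u = ¼ (u = -⅗ + (-7/4 + 6)/5 = -⅗ + (⅕)*(17/4) = -⅗ + 17/20 = ¼ ≈ 0.25000)
s(p, T) = T*p
D = -8
B(v, q) = -5 - q (B(v, q) = 1*(-5) - q = -5 - q)
D*(-47) + B(K(M), u) = -8*(-47) + (-5 - 1*¼) = 376 + (-5 - ¼) = 376 - 21/4 = 1483/4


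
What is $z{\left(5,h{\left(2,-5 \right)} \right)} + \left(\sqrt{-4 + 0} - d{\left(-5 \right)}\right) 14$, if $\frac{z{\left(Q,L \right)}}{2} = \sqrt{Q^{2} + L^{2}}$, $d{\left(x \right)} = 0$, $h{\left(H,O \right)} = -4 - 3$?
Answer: $2 \sqrt{74} + 28 i \approx 17.205 + 28.0 i$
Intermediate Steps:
$h{\left(H,O \right)} = -7$ ($h{\left(H,O \right)} = -4 - 3 = -7$)
$z{\left(Q,L \right)} = 2 \sqrt{L^{2} + Q^{2}}$ ($z{\left(Q,L \right)} = 2 \sqrt{Q^{2} + L^{2}} = 2 \sqrt{L^{2} + Q^{2}}$)
$z{\left(5,h{\left(2,-5 \right)} \right)} + \left(\sqrt{-4 + 0} - d{\left(-5 \right)}\right) 14 = 2 \sqrt{\left(-7\right)^{2} + 5^{2}} + \left(\sqrt{-4 + 0} - 0\right) 14 = 2 \sqrt{49 + 25} + \left(\sqrt{-4} + 0\right) 14 = 2 \sqrt{74} + \left(2 i + 0\right) 14 = 2 \sqrt{74} + 2 i 14 = 2 \sqrt{74} + 28 i$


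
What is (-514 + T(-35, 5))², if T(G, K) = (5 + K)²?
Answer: 171396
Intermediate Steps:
(-514 + T(-35, 5))² = (-514 + (5 + 5)²)² = (-514 + 10²)² = (-514 + 100)² = (-414)² = 171396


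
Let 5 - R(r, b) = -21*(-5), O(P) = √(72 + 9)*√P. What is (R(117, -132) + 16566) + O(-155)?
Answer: 16466 + 9*I*√155 ≈ 16466.0 + 112.05*I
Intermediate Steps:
O(P) = 9*√P (O(P) = √81*√P = 9*√P)
R(r, b) = -100 (R(r, b) = 5 - (-21)*(-5) = 5 - 1*105 = 5 - 105 = -100)
(R(117, -132) + 16566) + O(-155) = (-100 + 16566) + 9*√(-155) = 16466 + 9*(I*√155) = 16466 + 9*I*√155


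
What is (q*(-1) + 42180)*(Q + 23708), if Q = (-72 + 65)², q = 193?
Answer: 997485159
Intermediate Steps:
Q = 49 (Q = (-7)² = 49)
(q*(-1) + 42180)*(Q + 23708) = (193*(-1) + 42180)*(49 + 23708) = (-193 + 42180)*23757 = 41987*23757 = 997485159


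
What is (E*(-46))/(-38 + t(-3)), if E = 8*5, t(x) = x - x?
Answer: 920/19 ≈ 48.421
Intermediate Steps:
t(x) = 0
E = 40
(E*(-46))/(-38 + t(-3)) = (40*(-46))/(-38 + 0) = -1840/(-38) = -1840*(-1/38) = 920/19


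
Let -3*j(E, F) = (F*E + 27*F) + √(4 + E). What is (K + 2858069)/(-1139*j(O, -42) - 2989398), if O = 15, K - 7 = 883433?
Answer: -123216010444530/120503066563001 - 12784736253*√19/120503066563001 ≈ -1.0230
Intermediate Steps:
K = 883440 (K = 7 + 883433 = 883440)
j(E, F) = -9*F - √(4 + E)/3 - E*F/3 (j(E, F) = -((F*E + 27*F) + √(4 + E))/3 = -((E*F + 27*F) + √(4 + E))/3 = -((27*F + E*F) + √(4 + E))/3 = -(√(4 + E) + 27*F + E*F)/3 = -9*F - √(4 + E)/3 - E*F/3)
(K + 2858069)/(-1139*j(O, -42) - 2989398) = (883440 + 2858069)/(-1139*(-9*(-42) - √(4 + 15)/3 - ⅓*15*(-42)) - 2989398) = 3741509/(-1139*(378 - √19/3 + 210) - 2989398) = 3741509/(-1139*(588 - √19/3) - 2989398) = 3741509/((-669732 + 1139*√19/3) - 2989398) = 3741509/(-3659130 + 1139*√19/3)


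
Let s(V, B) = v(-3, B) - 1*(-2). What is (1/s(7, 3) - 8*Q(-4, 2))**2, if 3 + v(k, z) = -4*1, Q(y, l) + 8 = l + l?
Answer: 25281/25 ≈ 1011.2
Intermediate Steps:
Q(y, l) = -8 + 2*l (Q(y, l) = -8 + (l + l) = -8 + 2*l)
v(k, z) = -7 (v(k, z) = -3 - 4*1 = -3 - 4 = -7)
s(V, B) = -5 (s(V, B) = -7 - 1*(-2) = -7 + 2 = -5)
(1/s(7, 3) - 8*Q(-4, 2))**2 = (1/(-5) - 8*(-8 + 2*2))**2 = (-1/5 - 8*(-8 + 4))**2 = (-1/5 - 8*(-4))**2 = (-1/5 + 32)**2 = (159/5)**2 = 25281/25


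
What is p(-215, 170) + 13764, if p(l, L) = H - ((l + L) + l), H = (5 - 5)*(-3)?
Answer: 14024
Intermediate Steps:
H = 0 (H = 0*(-3) = 0)
p(l, L) = -L - 2*l (p(l, L) = 0 - ((l + L) + l) = 0 - ((L + l) + l) = 0 - (L + 2*l) = 0 + (-L - 2*l) = -L - 2*l)
p(-215, 170) + 13764 = (-1*170 - 2*(-215)) + 13764 = (-170 + 430) + 13764 = 260 + 13764 = 14024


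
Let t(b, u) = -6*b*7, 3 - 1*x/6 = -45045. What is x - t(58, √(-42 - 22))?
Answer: 272724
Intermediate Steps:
x = 270288 (x = 18 - 6*(-45045) = 18 + 270270 = 270288)
t(b, u) = -42*b
x - t(58, √(-42 - 22)) = 270288 - (-42)*58 = 270288 - 1*(-2436) = 270288 + 2436 = 272724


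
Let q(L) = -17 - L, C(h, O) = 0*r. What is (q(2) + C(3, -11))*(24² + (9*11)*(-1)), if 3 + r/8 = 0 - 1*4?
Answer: -9063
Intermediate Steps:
r = -56 (r = -24 + 8*(0 - 1*4) = -24 + 8*(0 - 4) = -24 + 8*(-4) = -24 - 32 = -56)
C(h, O) = 0 (C(h, O) = 0*(-56) = 0)
(q(2) + C(3, -11))*(24² + (9*11)*(-1)) = ((-17 - 1*2) + 0)*(24² + (9*11)*(-1)) = ((-17 - 2) + 0)*(576 + 99*(-1)) = (-19 + 0)*(576 - 99) = -19*477 = -9063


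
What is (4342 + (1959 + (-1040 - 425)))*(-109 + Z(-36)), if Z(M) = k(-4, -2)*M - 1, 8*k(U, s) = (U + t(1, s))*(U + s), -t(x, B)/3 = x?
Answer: -1445964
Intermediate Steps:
t(x, B) = -3*x
k(U, s) = (-3 + U)*(U + s)/8 (k(U, s) = ((U - 3*1)*(U + s))/8 = ((U - 3)*(U + s))/8 = ((-3 + U)*(U + s))/8 = (-3 + U)*(U + s)/8)
Z(M) = -1 + 21*M/4 (Z(M) = (-3/8*(-4) - 3/8*(-2) + (⅛)*(-4)² + (⅛)*(-4)*(-2))*M - 1 = (3/2 + ¾ + (⅛)*16 + 1)*M - 1 = (3/2 + ¾ + 2 + 1)*M - 1 = 21*M/4 - 1 = -1 + 21*M/4)
(4342 + (1959 + (-1040 - 425)))*(-109 + Z(-36)) = (4342 + (1959 + (-1040 - 425)))*(-109 + (-1 + (21/4)*(-36))) = (4342 + (1959 - 1465))*(-109 + (-1 - 189)) = (4342 + 494)*(-109 - 190) = 4836*(-299) = -1445964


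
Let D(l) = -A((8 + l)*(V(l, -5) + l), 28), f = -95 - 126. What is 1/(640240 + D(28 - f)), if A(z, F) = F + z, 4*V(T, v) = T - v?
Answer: 2/1119799 ≈ 1.7860e-6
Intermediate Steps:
V(T, v) = -v/4 + T/4 (V(T, v) = (T - v)/4 = -v/4 + T/4)
f = -221
D(l) = -28 - (8 + l)*(5/4 + 5*l/4) (D(l) = -(28 + (8 + l)*((-¼*(-5) + l/4) + l)) = -(28 + (8 + l)*((5/4 + l/4) + l)) = -(28 + (8 + l)*(5/4 + 5*l/4)) = -28 - (8 + l)*(5/4 + 5*l/4))
1/(640240 + D(28 - f)) = 1/(640240 + (-38 - 45*(28 - 1*(-221))/4 - 5*(28 - 1*(-221))²/4)) = 1/(640240 + (-38 - 45*(28 + 221)/4 - 5*(28 + 221)²/4)) = 1/(640240 + (-38 - 45/4*249 - 5/4*249²)) = 1/(640240 + (-38 - 11205/4 - 5/4*62001)) = 1/(640240 + (-38 - 11205/4 - 310005/4)) = 1/(640240 - 160681/2) = 1/(1119799/2) = 2/1119799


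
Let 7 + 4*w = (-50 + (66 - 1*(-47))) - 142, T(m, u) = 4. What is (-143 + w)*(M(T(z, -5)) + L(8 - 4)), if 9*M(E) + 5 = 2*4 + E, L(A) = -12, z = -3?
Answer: 33229/18 ≈ 1846.1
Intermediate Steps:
M(E) = 1/3 + E/9 (M(E) = -5/9 + (2*4 + E)/9 = -5/9 + (8 + E)/9 = -5/9 + (8/9 + E/9) = 1/3 + E/9)
w = -43/2 (w = -7/4 + ((-50 + (66 - 1*(-47))) - 142)/4 = -7/4 + ((-50 + (66 + 47)) - 142)/4 = -7/4 + ((-50 + 113) - 142)/4 = -7/4 + (63 - 142)/4 = -7/4 + (1/4)*(-79) = -7/4 - 79/4 = -43/2 ≈ -21.500)
(-143 + w)*(M(T(z, -5)) + L(8 - 4)) = (-143 - 43/2)*((1/3 + (1/9)*4) - 12) = -329*((1/3 + 4/9) - 12)/2 = -329*(7/9 - 12)/2 = -329/2*(-101/9) = 33229/18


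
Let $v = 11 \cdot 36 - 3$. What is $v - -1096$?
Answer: $1489$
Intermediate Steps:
$v = 393$ ($v = 396 - 3 = 393$)
$v - -1096 = 393 - -1096 = 393 + 1096 = 1489$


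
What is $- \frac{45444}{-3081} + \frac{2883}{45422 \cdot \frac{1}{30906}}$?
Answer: $\frac{3545992477}{1794169} \approx 1976.4$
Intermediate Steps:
$- \frac{45444}{-3081} + \frac{2883}{45422 \cdot \frac{1}{30906}} = \left(-45444\right) \left(- \frac{1}{3081}\right) + \frac{2883}{45422 \cdot \frac{1}{30906}} = \frac{15148}{1027} + \frac{2883}{\frac{22711}{15453}} = \frac{15148}{1027} + 2883 \cdot \frac{15453}{22711} = \frac{15148}{1027} + \frac{44550999}{22711} = \frac{3545992477}{1794169}$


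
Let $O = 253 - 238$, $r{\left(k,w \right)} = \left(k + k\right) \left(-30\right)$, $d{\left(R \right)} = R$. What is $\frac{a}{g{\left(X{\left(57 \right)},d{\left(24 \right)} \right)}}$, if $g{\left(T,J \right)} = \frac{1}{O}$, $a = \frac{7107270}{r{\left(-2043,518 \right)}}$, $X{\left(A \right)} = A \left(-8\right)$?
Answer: $\frac{1184545}{1362} \approx 869.71$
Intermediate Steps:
$r{\left(k,w \right)} = - 60 k$ ($r{\left(k,w \right)} = 2 k \left(-30\right) = - 60 k$)
$O = 15$ ($O = 253 - 238 = 15$)
$X{\left(A \right)} = - 8 A$
$a = \frac{236909}{4086}$ ($a = \frac{7107270}{\left(-60\right) \left(-2043\right)} = \frac{7107270}{122580} = 7107270 \cdot \frac{1}{122580} = \frac{236909}{4086} \approx 57.981$)
$g{\left(T,J \right)} = \frac{1}{15}$
$\frac{a}{g{\left(X{\left(57 \right)},d{\left(24 \right)} \right)}} = \frac{236909 \frac{1}{\frac{1}{15}}}{4086} = \frac{236909}{4086} \cdot 15 = \frac{1184545}{1362}$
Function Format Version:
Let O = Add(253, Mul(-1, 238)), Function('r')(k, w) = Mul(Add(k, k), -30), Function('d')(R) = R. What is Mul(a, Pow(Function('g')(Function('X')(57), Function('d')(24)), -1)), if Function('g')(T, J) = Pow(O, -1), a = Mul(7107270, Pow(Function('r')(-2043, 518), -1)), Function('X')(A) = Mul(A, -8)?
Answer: Rational(1184545, 1362) ≈ 869.71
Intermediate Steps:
Function('r')(k, w) = Mul(-60, k) (Function('r')(k, w) = Mul(Mul(2, k), -30) = Mul(-60, k))
O = 15 (O = Add(253, -238) = 15)
Function('X')(A) = Mul(-8, A)
a = Rational(236909, 4086) (a = Mul(7107270, Pow(Mul(-60, -2043), -1)) = Mul(7107270, Pow(122580, -1)) = Mul(7107270, Rational(1, 122580)) = Rational(236909, 4086) ≈ 57.981)
Function('g')(T, J) = Rational(1, 15) (Function('g')(T, J) = Pow(15, -1) = Rational(1, 15))
Mul(a, Pow(Function('g')(Function('X')(57), Function('d')(24)), -1)) = Mul(Rational(236909, 4086), Pow(Rational(1, 15), -1)) = Mul(Rational(236909, 4086), 15) = Rational(1184545, 1362)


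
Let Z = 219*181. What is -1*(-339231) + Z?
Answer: 378870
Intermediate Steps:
Z = 39639
-1*(-339231) + Z = -1*(-339231) + 39639 = 339231 + 39639 = 378870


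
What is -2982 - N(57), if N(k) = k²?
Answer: -6231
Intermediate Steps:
-2982 - N(57) = -2982 - 1*57² = -2982 - 1*3249 = -2982 - 3249 = -6231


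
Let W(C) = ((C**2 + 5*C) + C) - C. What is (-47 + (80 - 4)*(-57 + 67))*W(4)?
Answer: 25668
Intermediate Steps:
W(C) = C**2 + 5*C (W(C) = (C**2 + 6*C) - C = C**2 + 5*C)
(-47 + (80 - 4)*(-57 + 67))*W(4) = (-47 + (80 - 4)*(-57 + 67))*(4*(5 + 4)) = (-47 + 76*10)*(4*9) = (-47 + 760)*36 = 713*36 = 25668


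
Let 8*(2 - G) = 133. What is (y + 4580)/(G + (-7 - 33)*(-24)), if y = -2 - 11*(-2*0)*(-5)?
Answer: 12208/2521 ≈ 4.8425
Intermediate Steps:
G = -117/8 (G = 2 - ⅛*133 = 2 - 133/8 = -117/8 ≈ -14.625)
y = -2 (y = -2 - 0*(-5) = -2 - 11*0 = -2 + 0 = -2)
(y + 4580)/(G + (-7 - 33)*(-24)) = (-2 + 4580)/(-117/8 + (-7 - 33)*(-24)) = 4578/(-117/8 - 40*(-24)) = 4578/(-117/8 + 960) = 4578/(7563/8) = 4578*(8/7563) = 12208/2521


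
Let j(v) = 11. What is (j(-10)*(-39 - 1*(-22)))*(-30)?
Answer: 5610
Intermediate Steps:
(j(-10)*(-39 - 1*(-22)))*(-30) = (11*(-39 - 1*(-22)))*(-30) = (11*(-39 + 22))*(-30) = (11*(-17))*(-30) = -187*(-30) = 5610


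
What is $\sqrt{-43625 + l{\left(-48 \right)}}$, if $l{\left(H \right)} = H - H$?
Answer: $5 i \sqrt{1745} \approx 208.87 i$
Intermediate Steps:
$l{\left(H \right)} = 0$
$\sqrt{-43625 + l{\left(-48 \right)}} = \sqrt{-43625 + 0} = \sqrt{-43625} = 5 i \sqrt{1745}$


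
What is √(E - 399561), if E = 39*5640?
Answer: I*√179601 ≈ 423.79*I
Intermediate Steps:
E = 219960
√(E - 399561) = √(219960 - 399561) = √(-179601) = I*√179601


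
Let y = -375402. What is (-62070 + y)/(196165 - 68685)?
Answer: -54684/15935 ≈ -3.4317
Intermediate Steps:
(-62070 + y)/(196165 - 68685) = (-62070 - 375402)/(196165 - 68685) = -437472/127480 = -437472*1/127480 = -54684/15935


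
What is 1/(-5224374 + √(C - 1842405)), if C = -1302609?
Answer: -290243/1516338157605 - I*√349446/9098028945630 ≈ -1.9141e-7 - 6.4974e-11*I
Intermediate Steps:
1/(-5224374 + √(C - 1842405)) = 1/(-5224374 + √(-1302609 - 1842405)) = 1/(-5224374 + √(-3145014)) = 1/(-5224374 + 3*I*√349446)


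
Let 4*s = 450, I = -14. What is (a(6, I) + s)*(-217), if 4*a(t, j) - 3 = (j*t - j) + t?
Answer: -84413/4 ≈ -21103.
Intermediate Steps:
s = 225/2 (s = (1/4)*450 = 225/2 ≈ 112.50)
a(t, j) = 3/4 - j/4 + t/4 + j*t/4 (a(t, j) = 3/4 + ((j*t - j) + t)/4 = 3/4 + ((-j + j*t) + t)/4 = 3/4 + (t - j + j*t)/4 = 3/4 + (-j/4 + t/4 + j*t/4) = 3/4 - j/4 + t/4 + j*t/4)
(a(6, I) + s)*(-217) = ((3/4 - 1/4*(-14) + (1/4)*6 + (1/4)*(-14)*6) + 225/2)*(-217) = ((3/4 + 7/2 + 3/2 - 21) + 225/2)*(-217) = (-61/4 + 225/2)*(-217) = (389/4)*(-217) = -84413/4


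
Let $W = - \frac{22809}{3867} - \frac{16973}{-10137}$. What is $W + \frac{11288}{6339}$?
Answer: $- \frac{67458449854}{27609711009} \approx -2.4433$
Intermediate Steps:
$W = - \frac{55193414}{13066593}$ ($W = \left(-22809\right) \frac{1}{3867} - - \frac{16973}{10137} = - \frac{7603}{1289} + \frac{16973}{10137} = - \frac{55193414}{13066593} \approx -4.224$)
$W + \frac{11288}{6339} = - \frac{55193414}{13066593} + \frac{11288}{6339} = - \frac{67458449854}{27609711009}$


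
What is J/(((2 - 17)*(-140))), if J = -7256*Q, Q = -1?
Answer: 1814/525 ≈ 3.4552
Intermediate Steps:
J = 7256 (J = -7256*(-1) = 7256)
J/(((2 - 17)*(-140))) = 7256/(((2 - 17)*(-140))) = 7256/((-15*(-140))) = 7256/2100 = 7256*(1/2100) = 1814/525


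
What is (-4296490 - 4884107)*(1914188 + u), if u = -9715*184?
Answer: -1162520636916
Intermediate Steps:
u = -1787560
(-4296490 - 4884107)*(1914188 + u) = (-4296490 - 4884107)*(1914188 - 1787560) = -9180597*126628 = -1162520636916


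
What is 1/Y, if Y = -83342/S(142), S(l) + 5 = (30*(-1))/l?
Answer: 185/2958641 ≈ 6.2529e-5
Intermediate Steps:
S(l) = -5 - 30/l (S(l) = -5 + (30*(-1))/l = -5 - 30/l)
Y = 2958641/185 (Y = -83342/(-5 - 30/142) = -83342/(-5 - 30*1/142) = -83342/(-5 - 15/71) = -83342/(-370/71) = -83342*(-71/370) = 2958641/185 ≈ 15993.)
1/Y = 1/(2958641/185) = 185/2958641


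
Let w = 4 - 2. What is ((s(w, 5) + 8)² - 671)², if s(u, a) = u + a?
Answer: 198916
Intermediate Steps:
w = 2
s(u, a) = a + u
((s(w, 5) + 8)² - 671)² = (((5 + 2) + 8)² - 671)² = ((7 + 8)² - 671)² = (15² - 671)² = (225 - 671)² = (-446)² = 198916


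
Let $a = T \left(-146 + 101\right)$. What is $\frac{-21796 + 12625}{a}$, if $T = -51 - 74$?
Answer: $- \frac{1019}{625} \approx -1.6304$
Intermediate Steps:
$T = -125$ ($T = -51 - 74 = -125$)
$a = 5625$ ($a = - 125 \left(-146 + 101\right) = \left(-125\right) \left(-45\right) = 5625$)
$\frac{-21796 + 12625}{a} = \frac{-21796 + 12625}{5625} = \left(-9171\right) \frac{1}{5625} = - \frac{1019}{625}$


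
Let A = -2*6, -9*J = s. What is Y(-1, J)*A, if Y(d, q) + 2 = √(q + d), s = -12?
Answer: 24 - 4*√3 ≈ 17.072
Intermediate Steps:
J = 4/3 (J = -⅑*(-12) = 4/3 ≈ 1.3333)
Y(d, q) = -2 + √(d + q) (Y(d, q) = -2 + √(q + d) = -2 + √(d + q))
A = -12
Y(-1, J)*A = (-2 + √(-1 + 4/3))*(-12) = (-2 + √(⅓))*(-12) = (-2 + √3/3)*(-12) = 24 - 4*√3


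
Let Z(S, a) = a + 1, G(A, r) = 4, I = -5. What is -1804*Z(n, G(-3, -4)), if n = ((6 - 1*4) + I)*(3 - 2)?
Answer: -9020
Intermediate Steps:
n = -3 (n = ((6 - 1*4) - 5)*(3 - 2) = ((6 - 4) - 5)*1 = (2 - 5)*1 = -3*1 = -3)
Z(S, a) = 1 + a
-1804*Z(n, G(-3, -4)) = -1804*(1 + 4) = -1804*5 = -9020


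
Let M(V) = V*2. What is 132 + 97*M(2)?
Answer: 520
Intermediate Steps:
M(V) = 2*V
132 + 97*M(2) = 132 + 97*(2*2) = 132 + 97*4 = 132 + 388 = 520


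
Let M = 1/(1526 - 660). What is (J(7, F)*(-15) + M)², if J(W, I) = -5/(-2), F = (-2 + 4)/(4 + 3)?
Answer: 263640169/187489 ≈ 1406.2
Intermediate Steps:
F = 2/7 ≈ 0.28571
J(W, I) = 5/2 (J(W, I) = -5*(-½) = 5/2)
M = 1/866 ≈ 0.0011547
(J(7, F)*(-15) + M)² = ((5/2)*(-15) + 1/866)² = (-75/2 + 1/866)² = (-16237/433)² = 263640169/187489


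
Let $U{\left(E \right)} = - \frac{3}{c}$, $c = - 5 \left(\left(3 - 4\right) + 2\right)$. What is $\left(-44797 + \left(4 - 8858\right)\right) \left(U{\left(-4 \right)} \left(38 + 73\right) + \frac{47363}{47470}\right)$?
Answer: $- \frac{34431763223}{9494} \approx -3.6267 \cdot 10^{6}$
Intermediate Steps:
$c = -5$ ($c = - 5 \left(-1 + 2\right) = \left(-5\right) 1 = -5$)
$U{\left(E \right)} = \frac{3}{5}$ ($U{\left(E \right)} = - \frac{3}{-5} = \left(-3\right) \left(- \frac{1}{5}\right) = \frac{3}{5}$)
$\left(-44797 + \left(4 - 8858\right)\right) \left(U{\left(-4 \right)} \left(38 + 73\right) + \frac{47363}{47470}\right) = \left(-44797 + \left(4 - 8858\right)\right) \left(\frac{3 \left(38 + 73\right)}{5} + \frac{47363}{47470}\right) = \left(-44797 + \left(4 - 8858\right)\right) \left(\frac{3}{5} \cdot 111 + 47363 \cdot \frac{1}{47470}\right) = \left(-44797 - 8854\right) \left(\frac{333}{5} + \frac{47363}{47470}\right) = \left(-53651\right) \frac{641773}{9494} = - \frac{34431763223}{9494}$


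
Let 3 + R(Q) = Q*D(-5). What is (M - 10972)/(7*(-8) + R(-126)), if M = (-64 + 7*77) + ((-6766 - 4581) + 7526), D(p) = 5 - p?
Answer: 14318/1319 ≈ 10.855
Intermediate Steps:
R(Q) = -3 + 10*Q (R(Q) = -3 + Q*(5 - 1*(-5)) = -3 + Q*(5 + 5) = -3 + Q*10 = -3 + 10*Q)
M = -3346 (M = (-64 + 539) + (-11347 + 7526) = 475 - 3821 = -3346)
(M - 10972)/(7*(-8) + R(-126)) = (-3346 - 10972)/(7*(-8) + (-3 + 10*(-126))) = -14318/(-56 + (-3 - 1260)) = -14318/(-56 - 1263) = -14318/(-1319) = -14318*(-1/1319) = 14318/1319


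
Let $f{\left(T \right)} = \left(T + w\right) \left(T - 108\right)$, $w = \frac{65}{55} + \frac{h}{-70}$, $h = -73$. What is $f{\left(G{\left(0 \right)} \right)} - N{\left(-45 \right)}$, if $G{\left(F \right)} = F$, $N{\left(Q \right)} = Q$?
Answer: $- \frac{75177}{385} \approx -195.26$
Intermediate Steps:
$w = \frac{1713}{770}$ ($w = \frac{65}{55} - \frac{73}{-70} = 65 \cdot \frac{1}{55} - - \frac{73}{70} = \frac{13}{11} + \frac{73}{70} = \frac{1713}{770} \approx 2.2247$)
$f{\left(T \right)} = \left(-108 + T\right) \left(\frac{1713}{770} + T\right)$ ($f{\left(T \right)} = \left(T + \frac{1713}{770}\right) \left(T - 108\right) = \left(\frac{1713}{770} + T\right) \left(-108 + T\right) = \left(-108 + T\right) \left(\frac{1713}{770} + T\right)$)
$f{\left(G{\left(0 \right)} \right)} - N{\left(-45 \right)} = \left(- \frac{92502}{385} + 0^{2} - 0\right) - -45 = \left(- \frac{92502}{385} + 0 + 0\right) + 45 = - \frac{92502}{385} + 45 = - \frac{75177}{385}$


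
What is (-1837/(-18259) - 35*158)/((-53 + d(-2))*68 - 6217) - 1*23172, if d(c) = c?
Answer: -1404227105001/60601621 ≈ -23171.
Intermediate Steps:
(-1837/(-18259) - 35*158)/((-53 + d(-2))*68 - 6217) - 1*23172 = (-1837/(-18259) - 35*158)/((-53 - 2)*68 - 6217) - 1*23172 = (-1837*(-1/18259) - 5530)/(-55*68 - 6217) - 23172 = (1837/18259 - 5530)/(-3740 - 6217) - 23172 = -100970433/18259/(-9957) - 23172 = -100970433/18259*(-1/9957) - 23172 = 33656811/60601621 - 23172 = -1404227105001/60601621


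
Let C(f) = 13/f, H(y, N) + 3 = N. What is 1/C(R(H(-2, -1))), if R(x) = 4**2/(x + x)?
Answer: -2/13 ≈ -0.15385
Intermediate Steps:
H(y, N) = -3 + N
R(x) = 8/x (R(x) = 16/(2*x) = (1/(2*x))*16 = 8/x)
1/C(R(H(-2, -1))) = 1/(13/((8/(-3 - 1)))) = 1/(13/((8/(-4)))) = 1/(13/((8*(-1/4)))) = 1/(13/(-2)) = 1/(13*(-1/2)) = 1/(-13/2) = -2/13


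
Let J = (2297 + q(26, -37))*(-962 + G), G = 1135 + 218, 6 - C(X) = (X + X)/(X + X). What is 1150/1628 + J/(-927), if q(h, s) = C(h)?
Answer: -732133723/754578 ≈ -970.26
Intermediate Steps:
C(X) = 5 (C(X) = 6 - (X + X)/(X + X) = 6 - 2*X/(2*X) = 6 - 2*X*1/(2*X) = 6 - 1*1 = 6 - 1 = 5)
G = 1353
q(h, s) = 5
J = 900082 (J = (2297 + 5)*(-962 + 1353) = 2302*391 = 900082)
1150/1628 + J/(-927) = 1150/1628 + 900082/(-927) = 1150*(1/1628) + 900082*(-1/927) = 575/814 - 900082/927 = -732133723/754578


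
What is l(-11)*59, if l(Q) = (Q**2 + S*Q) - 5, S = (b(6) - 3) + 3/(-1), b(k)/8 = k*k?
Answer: -176174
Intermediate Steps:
b(k) = 8*k**2 (b(k) = 8*(k*k) = 8*k**2)
S = 282 (S = (8*6**2 - 3) + 3/(-1) = (8*36 - 3) + 3*(-1) = (288 - 3) - 3 = 285 - 3 = 282)
l(Q) = -5 + Q**2 + 282*Q (l(Q) = (Q**2 + 282*Q) - 5 = -5 + Q**2 + 282*Q)
l(-11)*59 = (-5 + (-11)**2 + 282*(-11))*59 = (-5 + 121 - 3102)*59 = -2986*59 = -176174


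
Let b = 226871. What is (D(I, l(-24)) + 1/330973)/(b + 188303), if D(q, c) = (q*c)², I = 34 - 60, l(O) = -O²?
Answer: 74230815080449/137411384302 ≈ 540.21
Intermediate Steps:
I = -26
D(q, c) = c²*q² (D(q, c) = (c*q)² = c²*q²)
(D(I, l(-24)) + 1/330973)/(b + 188303) = ((-1*(-24)²)²*(-26)² + 1/330973)/(226871 + 188303) = ((-1*576)²*676 + 1/330973)/415174 = ((-576)²*676 + 1/330973)*(1/415174) = (331776*676 + 1/330973)*(1/415174) = (224280576 + 1/330973)*(1/415174) = (74230815080449/330973)*(1/415174) = 74230815080449/137411384302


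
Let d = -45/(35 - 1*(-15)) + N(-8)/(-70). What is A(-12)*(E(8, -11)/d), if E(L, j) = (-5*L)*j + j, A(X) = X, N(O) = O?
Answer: 6552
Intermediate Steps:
d = -11/14 (d = -45/(35 - 1*(-15)) - 8/(-70) = -45/(35 + 15) - 8*(-1/70) = -45/50 + 4/35 = -45*1/50 + 4/35 = -9/10 + 4/35 = -11/14 ≈ -0.78571)
E(L, j) = j - 5*L*j (E(L, j) = -5*L*j + j = j - 5*L*j)
A(-12)*(E(8, -11)/d) = -12*(-11*(1 - 5*8))/(-11/14) = -12*(-11*(1 - 40))*(-14)/11 = -12*(-11*(-39))*(-14)/11 = -5148*(-14)/11 = -12*(-546) = 6552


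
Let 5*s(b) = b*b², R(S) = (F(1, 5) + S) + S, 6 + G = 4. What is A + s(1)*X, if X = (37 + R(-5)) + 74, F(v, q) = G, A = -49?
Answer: -146/5 ≈ -29.200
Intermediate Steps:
G = -2 (G = -6 + 4 = -2)
F(v, q) = -2
R(S) = -2 + 2*S (R(S) = (-2 + S) + S = -2 + 2*S)
X = 99 (X = (37 + (-2 + 2*(-5))) + 74 = (37 + (-2 - 10)) + 74 = (37 - 12) + 74 = 25 + 74 = 99)
s(b) = b³/5 (s(b) = (b*b²)/5 = b³/5)
A + s(1)*X = -49 + ((⅕)*1³)*99 = -49 + ((⅕)*1)*99 = -49 + (⅕)*99 = -49 + 99/5 = -146/5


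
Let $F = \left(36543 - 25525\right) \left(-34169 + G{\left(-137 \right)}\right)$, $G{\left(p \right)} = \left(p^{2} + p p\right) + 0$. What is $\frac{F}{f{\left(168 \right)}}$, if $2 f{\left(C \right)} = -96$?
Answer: $- \frac{6186607}{8} \approx -7.7333 \cdot 10^{5}$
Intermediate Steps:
$f{\left(C \right)} = -48$ ($f{\left(C \right)} = \frac{1}{2} \left(-96\right) = -48$)
$G{\left(p \right)} = 2 p^{2}$ ($G{\left(p \right)} = \left(p^{2} + p^{2}\right) + 0 = 2 p^{2} + 0 = 2 p^{2}$)
$F = 37119642$ ($F = \left(36543 - 25525\right) \left(-34169 + 2 \left(-137\right)^{2}\right) = 11018 \left(-34169 + 2 \cdot 18769\right) = 11018 \left(-34169 + 37538\right) = 11018 \cdot 3369 = 37119642$)
$\frac{F}{f{\left(168 \right)}} = \frac{37119642}{-48} = 37119642 \left(- \frac{1}{48}\right) = - \frac{6186607}{8}$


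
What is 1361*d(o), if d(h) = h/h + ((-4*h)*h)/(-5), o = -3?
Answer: 55801/5 ≈ 11160.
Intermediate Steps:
d(h) = 1 + 4*h**2/5 (d(h) = 1 - 4*h**2*(-1/5) = 1 + 4*h**2/5)
1361*d(o) = 1361*(1 + (4/5)*(-3)**2) = 1361*(1 + (4/5)*9) = 1361*(1 + 36/5) = 1361*(41/5) = 55801/5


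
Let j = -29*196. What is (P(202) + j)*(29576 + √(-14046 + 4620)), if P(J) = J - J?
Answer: -168109984 - 5684*I*√9426 ≈ -1.6811e+8 - 5.5185e+5*I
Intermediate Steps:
j = -5684
P(J) = 0
(P(202) + j)*(29576 + √(-14046 + 4620)) = (0 - 5684)*(29576 + √(-14046 + 4620)) = -5684*(29576 + √(-9426)) = -5684*(29576 + I*√9426) = -168109984 - 5684*I*√9426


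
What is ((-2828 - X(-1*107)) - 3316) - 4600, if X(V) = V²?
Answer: -22193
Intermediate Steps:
((-2828 - X(-1*107)) - 3316) - 4600 = ((-2828 - (-1*107)²) - 3316) - 4600 = ((-2828 - 1*(-107)²) - 3316) - 4600 = ((-2828 - 1*11449) - 3316) - 4600 = ((-2828 - 11449) - 3316) - 4600 = (-14277 - 3316) - 4600 = -17593 - 4600 = -22193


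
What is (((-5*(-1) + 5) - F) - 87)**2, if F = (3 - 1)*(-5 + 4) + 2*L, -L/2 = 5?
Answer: 3025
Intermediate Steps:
L = -10 (L = -2*5 = -10)
F = -22 (F = (3 - 1)*(-5 + 4) + 2*(-10) = 2*(-1) - 20 = -2 - 20 = -22)
(((-5*(-1) + 5) - F) - 87)**2 = (((-5*(-1) + 5) - 1*(-22)) - 87)**2 = (((5 + 5) + 22) - 87)**2 = ((10 + 22) - 87)**2 = (32 - 87)**2 = (-55)**2 = 3025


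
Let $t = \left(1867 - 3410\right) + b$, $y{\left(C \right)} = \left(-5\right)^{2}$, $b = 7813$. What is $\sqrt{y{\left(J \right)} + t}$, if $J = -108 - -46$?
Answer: $\sqrt{6295} \approx 79.341$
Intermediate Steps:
$J = -62$ ($J = -108 + 46 = -62$)
$y{\left(C \right)} = 25$
$t = 6270$ ($t = \left(1867 - 3410\right) + 7813 = -1543 + 7813 = 6270$)
$\sqrt{y{\left(J \right)} + t} = \sqrt{25 + 6270} = \sqrt{6295}$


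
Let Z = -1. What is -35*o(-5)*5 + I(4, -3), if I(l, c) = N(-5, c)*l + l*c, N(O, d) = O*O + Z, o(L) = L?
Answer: 959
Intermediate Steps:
N(O, d) = -1 + O² (N(O, d) = O*O - 1 = O² - 1 = -1 + O²)
I(l, c) = 24*l + c*l (I(l, c) = (-1 + (-5)²)*l + l*c = (-1 + 25)*l + c*l = 24*l + c*l)
-35*o(-5)*5 + I(4, -3) = -(-175)*5 + 4*(24 - 3) = -35*(-25) + 4*21 = 875 + 84 = 959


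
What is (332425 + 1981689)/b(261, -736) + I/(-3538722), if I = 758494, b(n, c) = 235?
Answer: 372219448919/37799985 ≈ 9847.1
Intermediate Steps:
(332425 + 1981689)/b(261, -736) + I/(-3538722) = (332425 + 1981689)/235 + 758494/(-3538722) = 2314114*(1/235) + 758494*(-1/3538722) = 2314114/235 - 34477/160851 = 372219448919/37799985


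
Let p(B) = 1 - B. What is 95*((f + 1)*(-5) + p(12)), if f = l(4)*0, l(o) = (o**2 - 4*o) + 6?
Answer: -1520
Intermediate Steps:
l(o) = 6 + o**2 - 4*o
f = 0 (f = (6 + 4**2 - 4*4)*0 = (6 + 16 - 16)*0 = 6*0 = 0)
95*((f + 1)*(-5) + p(12)) = 95*((0 + 1)*(-5) + (1 - 1*12)) = 95*(1*(-5) + (1 - 12)) = 95*(-5 - 11) = 95*(-16) = -1520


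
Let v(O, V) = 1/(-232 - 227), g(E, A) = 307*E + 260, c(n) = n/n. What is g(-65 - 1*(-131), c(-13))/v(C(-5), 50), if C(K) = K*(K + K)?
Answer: -9419598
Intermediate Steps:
c(n) = 1
C(K) = 2*K² (C(K) = K*(2*K) = 2*K²)
g(E, A) = 260 + 307*E
v(O, V) = -1/459 (v(O, V) = 1/(-459) = -1/459)
g(-65 - 1*(-131), c(-13))/v(C(-5), 50) = (260 + 307*(-65 - 1*(-131)))/(-1/459) = (260 + 307*(-65 + 131))*(-459) = (260 + 307*66)*(-459) = (260 + 20262)*(-459) = 20522*(-459) = -9419598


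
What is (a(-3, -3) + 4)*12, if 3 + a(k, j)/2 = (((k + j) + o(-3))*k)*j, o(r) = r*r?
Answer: 624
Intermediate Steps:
o(r) = r**2
a(k, j) = -6 + 2*j*k*(9 + j + k) (a(k, j) = -6 + 2*((((k + j) + (-3)**2)*k)*j) = -6 + 2*((((j + k) + 9)*k)*j) = -6 + 2*(((9 + j + k)*k)*j) = -6 + 2*((k*(9 + j + k))*j) = -6 + 2*(j*k*(9 + j + k)) = -6 + 2*j*k*(9 + j + k))
(a(-3, -3) + 4)*12 = ((-6 + 2*(-3)*(-3)**2 + 2*(-3)*(-3)**2 + 18*(-3)*(-3)) + 4)*12 = ((-6 + 2*(-3)*9 + 2*(-3)*9 + 162) + 4)*12 = ((-6 - 54 - 54 + 162) + 4)*12 = (48 + 4)*12 = 52*12 = 624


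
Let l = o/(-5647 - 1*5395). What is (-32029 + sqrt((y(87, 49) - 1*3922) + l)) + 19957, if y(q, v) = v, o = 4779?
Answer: -12072 + I*sqrt(472271253690)/11042 ≈ -12072.0 + 62.237*I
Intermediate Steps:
l = -4779/11042 (l = 4779/(-5647 - 1*5395) = 4779/(-5647 - 5395) = 4779/(-11042) = 4779*(-1/11042) = -4779/11042 ≈ -0.43280)
(-32029 + sqrt((y(87, 49) - 1*3922) + l)) + 19957 = (-32029 + sqrt((49 - 1*3922) - 4779/11042)) + 19957 = (-32029 + sqrt((49 - 3922) - 4779/11042)) + 19957 = (-32029 + sqrt(-3873 - 4779/11042)) + 19957 = (-32029 + sqrt(-42770445/11042)) + 19957 = (-32029 + I*sqrt(472271253690)/11042) + 19957 = -12072 + I*sqrt(472271253690)/11042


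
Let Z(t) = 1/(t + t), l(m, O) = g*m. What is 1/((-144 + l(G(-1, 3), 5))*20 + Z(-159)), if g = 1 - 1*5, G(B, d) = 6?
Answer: -318/1068481 ≈ -0.00029762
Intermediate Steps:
g = -4 (g = 1 - 5 = -4)
l(m, O) = -4*m
Z(t) = 1/(2*t)
1/((-144 + l(G(-1, 3), 5))*20 + Z(-159)) = 1/((-144 - 4*6)*20 + (½)/(-159)) = 1/((-144 - 24)*20 + (½)*(-1/159)) = 1/(-168*20 - 1/318) = 1/(-3360 - 1/318) = 1/(-1068481/318) = -318/1068481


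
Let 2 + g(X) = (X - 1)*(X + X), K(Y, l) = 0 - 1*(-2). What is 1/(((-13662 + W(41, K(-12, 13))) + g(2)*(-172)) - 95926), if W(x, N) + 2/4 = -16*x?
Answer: -2/221177 ≈ -9.0425e-6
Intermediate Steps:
K(Y, l) = 2 (K(Y, l) = 0 + 2 = 2)
g(X) = -2 + 2*X*(-1 + X) (g(X) = -2 + (X - 1)*(X + X) = -2 + (-1 + X)*(2*X) = -2 + 2*X*(-1 + X))
W(x, N) = -½ - 16*x
1/(((-13662 + W(41, K(-12, 13))) + g(2)*(-172)) - 95926) = 1/(((-13662 + (-½ - 16*41)) + (-2 - 2*2 + 2*2²)*(-172)) - 95926) = 1/(((-13662 + (-½ - 656)) + (-2 - 4 + 2*4)*(-172)) - 95926) = 1/(((-13662 - 1313/2) + (-2 - 4 + 8)*(-172)) - 95926) = 1/((-28637/2 + 2*(-172)) - 95926) = 1/((-28637/2 - 344) - 95926) = 1/(-29325/2 - 95926) = 1/(-221177/2) = -2/221177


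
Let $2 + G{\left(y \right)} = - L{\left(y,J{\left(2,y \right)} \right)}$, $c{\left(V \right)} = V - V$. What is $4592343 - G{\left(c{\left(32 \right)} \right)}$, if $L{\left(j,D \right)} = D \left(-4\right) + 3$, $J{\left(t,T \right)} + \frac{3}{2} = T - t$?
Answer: $4592362$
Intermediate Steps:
$J{\left(t,T \right)} = - \frac{3}{2} + T - t$ ($J{\left(t,T \right)} = - \frac{3}{2} + \left(T - t\right) = - \frac{3}{2} + T - t$)
$L{\left(j,D \right)} = 3 - 4 D$ ($L{\left(j,D \right)} = - 4 D + 3 = 3 - 4 D$)
$c{\left(V \right)} = 0$
$G{\left(y \right)} = -19 + 4 y$ ($G{\left(y \right)} = -2 - \left(3 - 4 \left(- \frac{3}{2} + y - 2\right)\right) = -2 - \left(3 - 4 \left(- \frac{7}{2} + y\right)\right) = -2 - \left(3 - \left(-14 + 4 y\right)\right) = -2 - \left(17 - 4 y\right) = -2 + \left(-17 + 4 y\right) = -19 + 4 y$)
$4592343 - G{\left(c{\left(32 \right)} \right)} = 4592343 - \left(-19 + 4 \cdot 0\right) = 4592343 - \left(-19 + 0\right) = 4592343 - -19 = 4592343 + 19 = 4592362$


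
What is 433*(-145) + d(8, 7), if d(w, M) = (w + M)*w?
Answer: -62665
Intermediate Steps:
d(w, M) = w*(M + w) (d(w, M) = (M + w)*w = w*(M + w))
433*(-145) + d(8, 7) = 433*(-145) + 8*(7 + 8) = -62785 + 8*15 = -62785 + 120 = -62665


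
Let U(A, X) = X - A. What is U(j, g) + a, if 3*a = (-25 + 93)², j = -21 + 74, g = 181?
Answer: 5008/3 ≈ 1669.3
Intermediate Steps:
j = 53
a = 4624/3 (a = (-25 + 93)²/3 = (⅓)*68² = (⅓)*4624 = 4624/3 ≈ 1541.3)
U(j, g) + a = (181 - 1*53) + 4624/3 = (181 - 53) + 4624/3 = 128 + 4624/3 = 5008/3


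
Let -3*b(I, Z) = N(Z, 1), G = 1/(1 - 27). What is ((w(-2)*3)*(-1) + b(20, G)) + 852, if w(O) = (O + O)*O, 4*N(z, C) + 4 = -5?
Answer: 3315/4 ≈ 828.75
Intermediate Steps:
N(z, C) = -9/4 (N(z, C) = -1 + (1/4)*(-5) = -1 - 5/4 = -9/4)
G = -1/26 (G = 1/(-26) = -1/26 ≈ -0.038462)
b(I, Z) = 3/4 (b(I, Z) = -1/3*(-9/4) = 3/4)
w(O) = 2*O**2 (w(O) = (2*O)*O = 2*O**2)
((w(-2)*3)*(-1) + b(20, G)) + 852 = (((2*(-2)**2)*3)*(-1) + 3/4) + 852 = (((2*4)*3)*(-1) + 3/4) + 852 = ((8*3)*(-1) + 3/4) + 852 = (24*(-1) + 3/4) + 852 = (-24 + 3/4) + 852 = -93/4 + 852 = 3315/4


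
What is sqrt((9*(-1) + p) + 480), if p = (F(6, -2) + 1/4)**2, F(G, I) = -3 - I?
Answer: sqrt(7545)/4 ≈ 21.715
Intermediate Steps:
p = 9/16 (p = ((-3 - 1*(-2)) + 1/4)**2 = ((-3 + 2) + 1/4)**2 = (-1 + 1/4)**2 = (-3/4)**2 = 9/16 ≈ 0.56250)
sqrt((9*(-1) + p) + 480) = sqrt((9*(-1) + 9/16) + 480) = sqrt((-9 + 9/16) + 480) = sqrt(-135/16 + 480) = sqrt(7545/16) = sqrt(7545)/4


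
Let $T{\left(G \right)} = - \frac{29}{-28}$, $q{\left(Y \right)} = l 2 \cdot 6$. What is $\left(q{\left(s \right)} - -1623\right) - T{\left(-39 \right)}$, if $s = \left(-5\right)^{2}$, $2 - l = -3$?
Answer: $\frac{47095}{28} \approx 1682.0$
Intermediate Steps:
$l = 5$ ($l = 2 - -3 = 2 + 3 = 5$)
$s = 25$
$q{\left(Y \right)} = 60$ ($q{\left(Y \right)} = 5 \cdot 2 \cdot 6 = 10 \cdot 6 = 60$)
$T{\left(G \right)} = \frac{29}{28}$ ($T{\left(G \right)} = \left(-29\right) \left(- \frac{1}{28}\right) = \frac{29}{28}$)
$\left(q{\left(s \right)} - -1623\right) - T{\left(-39 \right)} = \left(60 - -1623\right) - \frac{29}{28} = \left(60 + 1623\right) - \frac{29}{28} = 1683 - \frac{29}{28} = \frac{47095}{28}$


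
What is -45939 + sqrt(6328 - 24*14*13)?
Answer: -45939 + 14*sqrt(10) ≈ -45895.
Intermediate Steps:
-45939 + sqrt(6328 - 24*14*13) = -45939 + sqrt(6328 - 336*13) = -45939 + sqrt(6328 - 4368) = -45939 + sqrt(1960) = -45939 + 14*sqrt(10)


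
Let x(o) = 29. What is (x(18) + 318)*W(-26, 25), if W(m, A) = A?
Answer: 8675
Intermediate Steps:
(x(18) + 318)*W(-26, 25) = (29 + 318)*25 = 347*25 = 8675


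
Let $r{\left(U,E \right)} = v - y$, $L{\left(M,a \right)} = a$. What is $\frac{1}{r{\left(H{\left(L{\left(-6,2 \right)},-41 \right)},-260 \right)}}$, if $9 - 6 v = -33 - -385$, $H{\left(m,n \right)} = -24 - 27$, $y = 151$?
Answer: $- \frac{6}{1249} \approx -0.0048038$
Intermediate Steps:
$H{\left(m,n \right)} = -51$
$v = - \frac{343}{6}$ ($v = \frac{3}{2} - \frac{-33 - -385}{6} = \frac{3}{2} - \frac{-33 + 385}{6} = \frac{3}{2} - \frac{176}{3} = - \frac{343}{6} \approx -57.167$)
$r{\left(U,E \right)} = - \frac{1249}{6}$ ($r{\left(U,E \right)} = - \frac{343}{6} - 151 = - \frac{1249}{6}$)
$\frac{1}{r{\left(H{\left(L{\left(-6,2 \right)},-41 \right)},-260 \right)}} = \frac{1}{- \frac{1249}{6}} = - \frac{6}{1249}$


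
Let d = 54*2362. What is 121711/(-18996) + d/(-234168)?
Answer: -1288488469/185343972 ≈ -6.9519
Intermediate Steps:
d = 127548
121711/(-18996) + d/(-234168) = 121711/(-18996) + 127548/(-234168) = 121711*(-1/18996) + 127548*(-1/234168) = -121711/18996 - 10629/19514 = -1288488469/185343972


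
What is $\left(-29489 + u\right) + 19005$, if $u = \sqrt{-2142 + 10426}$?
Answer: $-10484 + 2 \sqrt{2071} \approx -10393.0$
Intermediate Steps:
$u = 2 \sqrt{2071}$ ($u = \sqrt{8284} = 2 \sqrt{2071} \approx 91.016$)
$\left(-29489 + u\right) + 19005 = \left(-29489 + 2 \sqrt{2071}\right) + 19005 = -10484 + 2 \sqrt{2071}$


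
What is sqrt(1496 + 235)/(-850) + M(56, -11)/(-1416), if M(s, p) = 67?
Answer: -67/1416 - sqrt(1731)/850 ≈ -0.096264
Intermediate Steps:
sqrt(1496 + 235)/(-850) + M(56, -11)/(-1416) = sqrt(1496 + 235)/(-850) + 67/(-1416) = sqrt(1731)*(-1/850) + 67*(-1/1416) = -sqrt(1731)/850 - 67/1416 = -67/1416 - sqrt(1731)/850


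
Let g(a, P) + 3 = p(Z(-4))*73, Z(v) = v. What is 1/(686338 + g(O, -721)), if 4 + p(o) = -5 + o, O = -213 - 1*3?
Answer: 1/685386 ≈ 1.4590e-6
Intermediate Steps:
O = -216 (O = -213 - 3 = -216)
p(o) = -9 + o (p(o) = -4 + (-5 + o) = -9 + o)
g(a, P) = -952 (g(a, P) = -3 + (-9 - 4)*73 = -3 - 13*73 = -3 - 949 = -952)
1/(686338 + g(O, -721)) = 1/(686338 - 952) = 1/685386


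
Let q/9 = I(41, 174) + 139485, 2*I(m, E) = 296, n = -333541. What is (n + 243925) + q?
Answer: 1167081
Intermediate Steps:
I(m, E) = 148 (I(m, E) = (½)*296 = 148)
q = 1256697 (q = 9*(148 + 139485) = 9*139633 = 1256697)
(n + 243925) + q = (-333541 + 243925) + 1256697 = -89616 + 1256697 = 1167081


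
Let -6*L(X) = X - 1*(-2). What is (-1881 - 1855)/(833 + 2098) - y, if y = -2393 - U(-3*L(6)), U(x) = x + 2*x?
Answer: 7045319/2931 ≈ 2403.7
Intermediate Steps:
L(X) = -⅓ - X/6 (L(X) = -(X - 1*(-2))/6 = -(X + 2)/6 = -(2 + X)/6 = -⅓ - X/6)
U(x) = 3*x
y = -2405 (y = -2393 - 3*(-3*(-⅓ - ⅙*6)) = -2393 - 3*(-3*(-⅓ - 1)) = -2393 - 3*(-3*(-4/3)) = -2393 - 3*4 = -2393 - 1*12 = -2393 - 12 = -2405)
(-1881 - 1855)/(833 + 2098) - y = (-1881 - 1855)/(833 + 2098) - 1*(-2405) = -3736/2931 + 2405 = 7045319/2931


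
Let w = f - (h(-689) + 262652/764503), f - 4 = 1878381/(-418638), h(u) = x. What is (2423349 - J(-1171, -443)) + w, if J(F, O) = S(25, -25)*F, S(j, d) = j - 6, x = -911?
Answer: 261001652193724421/106683335638 ≈ 2.4465e+6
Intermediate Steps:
S(j, d) = -6 + j
h(u) = -911
f = -67943/139546 (f = 4 + 1878381/(-418638) = 4 + 1878381*(-1/418638) = 4 - 626127/139546 = -67943/139546 ≈ -0.48689)
J(F, O) = 19*F (J(F, O) = (-6 + 25)*F = 19*F)
w = 97099924102897/106683335638 (w = -67943/139546 - (-911 + 262652/764503) = -67943/139546 - 1*(-696199581/764503) = -67943/139546 + 696199581/764503 = 97099924102897/106683335638 ≈ 910.17)
(2423349 - J(-1171, -443)) + w = (2423349 - 19*(-1171)) + 97099924102897/106683335638 = (2423349 - 1*(-22249)) + 97099924102897/106683335638 = (2423349 + 22249) + 97099924102897/106683335638 = 2445598 + 97099924102897/106683335638 = 261001652193724421/106683335638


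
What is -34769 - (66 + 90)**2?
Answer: -59105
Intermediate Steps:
-34769 - (66 + 90)**2 = -34769 - 1*156**2 = -34769 - 1*24336 = -34769 - 24336 = -59105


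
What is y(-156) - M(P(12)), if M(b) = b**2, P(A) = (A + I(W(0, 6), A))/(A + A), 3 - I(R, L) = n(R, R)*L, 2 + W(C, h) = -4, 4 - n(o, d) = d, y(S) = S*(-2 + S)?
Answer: 1576247/64 ≈ 24629.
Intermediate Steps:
n(o, d) = 4 - d
W(C, h) = -6 (W(C, h) = -2 - 4 = -6)
I(R, L) = 3 - L*(4 - R) (I(R, L) = 3 - (4 - R)*L = 3 - L*(4 - R))
P(A) = (3 - 9*A)/(2*A) (P(A) = (A + (3 + A*(-4 - 6)))/(A + A) = (A + (3 + A*(-10)))/((2*A)) = (A + (3 - 10*A))*(1/(2*A)) = (3 - 9*A)*(1/(2*A)) = (3 - 9*A)/(2*A))
y(-156) - M(P(12)) = -156*(-2 - 156) - ((3/2)*(1 - 3*12)/12)**2 = -156*(-158) - ((3/2)*(1/12)*(1 - 36))**2 = 24648 - ((3/2)*(1/12)*(-35))**2 = 24648 - (-35/8)**2 = 24648 - 1*1225/64 = 24648 - 1225/64 = 1576247/64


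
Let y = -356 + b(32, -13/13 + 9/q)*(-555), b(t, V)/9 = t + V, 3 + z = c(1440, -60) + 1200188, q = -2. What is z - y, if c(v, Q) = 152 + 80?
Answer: 2666281/2 ≈ 1.3331e+6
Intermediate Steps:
c(v, Q) = 232
z = 1200417 (z = -3 + (232 + 1200188) = -3 + 1200420 = 1200417)
b(t, V) = 9*V + 9*t (b(t, V) = 9*(t + V) = 9*(V + t) = 9*V + 9*t)
y = -265447/2 (y = -356 + (9*(-13/13 + 9/(-2)) + 9*32)*(-555) = -356 + (9*(-13*1/13 + 9*(-½)) + 288)*(-555) = -356 + (9*(-1 - 9/2) + 288)*(-555) = -356 + (9*(-11/2) + 288)*(-555) = -356 + (-99/2 + 288)*(-555) = -356 + (477/2)*(-555) = -356 - 264735/2 = -265447/2 ≈ -1.3272e+5)
z - y = 1200417 - 1*(-265447/2) = 1200417 + 265447/2 = 2666281/2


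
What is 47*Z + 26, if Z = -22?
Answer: -1008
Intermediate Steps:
47*Z + 26 = 47*(-22) + 26 = -1034 + 26 = -1008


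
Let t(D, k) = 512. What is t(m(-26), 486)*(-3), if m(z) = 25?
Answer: -1536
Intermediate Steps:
t(m(-26), 486)*(-3) = 512*(-3) = -1536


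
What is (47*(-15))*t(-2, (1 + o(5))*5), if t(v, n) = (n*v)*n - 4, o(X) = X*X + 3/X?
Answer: 24944310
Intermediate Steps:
o(X) = X² + 3/X
t(v, n) = -4 + v*n² (t(v, n) = v*n² - 4 = -4 + v*n²)
(47*(-15))*t(-2, (1 + o(5))*5) = (47*(-15))*(-4 - 2*25*(1 + (3 + 5³)/5)²) = -705*(-4 - 2*25*(1 + (3 + 125)/5)²) = -705*(-4 - 2*25*(1 + (⅕)*128)²) = -705*(-4 - 2*25*(1 + 128/5)²) = -705*(-4 - 2*((133/5)*5)²) = -705*(-4 - 2*133²) = -705*(-4 - 2*17689) = -705*(-4 - 35378) = -705*(-35382) = 24944310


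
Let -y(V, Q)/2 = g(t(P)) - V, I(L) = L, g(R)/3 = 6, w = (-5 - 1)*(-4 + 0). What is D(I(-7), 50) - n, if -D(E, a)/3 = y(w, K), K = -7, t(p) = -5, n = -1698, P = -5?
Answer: 1662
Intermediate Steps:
w = 24 (w = -6*(-4) = 24)
g(R) = 18 (g(R) = 3*6 = 18)
y(V, Q) = -36 + 2*V (y(V, Q) = -2*(18 - V) = -36 + 2*V)
D(E, a) = -36 (D(E, a) = -3*(-36 + 2*24) = -3*(-36 + 48) = -3*12 = -36)
D(I(-7), 50) - n = -36 - 1*(-1698) = -36 + 1698 = 1662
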